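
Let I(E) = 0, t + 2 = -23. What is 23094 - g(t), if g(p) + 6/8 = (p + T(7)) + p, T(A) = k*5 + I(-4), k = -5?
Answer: 92679/4 ≈ 23170.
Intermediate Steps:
t = -25 (t = -2 - 23 = -25)
T(A) = -25 (T(A) = -5*5 + 0 = -25 + 0 = -25)
g(p) = -103/4 + 2*p (g(p) = -3/4 + ((p - 25) + p) = -3/4 + ((-25 + p) + p) = -3/4 + (-25 + 2*p) = -103/4 + 2*p)
23094 - g(t) = 23094 - (-103/4 + 2*(-25)) = 23094 - (-103/4 - 50) = 23094 - 1*(-303/4) = 23094 + 303/4 = 92679/4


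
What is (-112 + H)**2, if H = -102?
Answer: 45796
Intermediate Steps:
(-112 + H)**2 = (-112 - 102)**2 = (-214)**2 = 45796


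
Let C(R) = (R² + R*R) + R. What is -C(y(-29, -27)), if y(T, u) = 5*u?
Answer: -36315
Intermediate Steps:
C(R) = R + 2*R² (C(R) = (R² + R²) + R = 2*R² + R = R + 2*R²)
-C(y(-29, -27)) = -5*(-27)*(1 + 2*(5*(-27))) = -(-135)*(1 + 2*(-135)) = -(-135)*(1 - 270) = -(-135)*(-269) = -1*36315 = -36315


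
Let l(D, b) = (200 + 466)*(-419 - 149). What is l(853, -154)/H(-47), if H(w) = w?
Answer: 378288/47 ≈ 8048.7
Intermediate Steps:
l(D, b) = -378288 (l(D, b) = 666*(-568) = -378288)
l(853, -154)/H(-47) = -378288/(-47) = -378288*(-1/47) = 378288/47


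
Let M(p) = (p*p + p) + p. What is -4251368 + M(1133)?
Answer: -2965413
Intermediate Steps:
M(p) = p² + 2*p (M(p) = (p² + p) + p = (p + p²) + p = p² + 2*p)
-4251368 + M(1133) = -4251368 + 1133*(2 + 1133) = -4251368 + 1133*1135 = -4251368 + 1285955 = -2965413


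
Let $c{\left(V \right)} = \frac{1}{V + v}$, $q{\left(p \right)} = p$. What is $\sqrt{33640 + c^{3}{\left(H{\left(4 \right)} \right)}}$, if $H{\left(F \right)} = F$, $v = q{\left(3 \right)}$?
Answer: $\frac{\sqrt{80769647}}{49} \approx 183.41$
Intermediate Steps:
$v = 3$
$c{\left(V \right)} = \frac{1}{3 + V}$ ($c{\left(V \right)} = \frac{1}{V + 3} = \frac{1}{3 + V}$)
$\sqrt{33640 + c^{3}{\left(H{\left(4 \right)} \right)}} = \sqrt{33640 + \left(\frac{1}{3 + 4}\right)^{3}} = \sqrt{33640 + \left(\frac{1}{7}\right)^{3}} = \sqrt{33640 + \frac{1}{343}} = \sqrt{\frac{11538521}{343}} = \frac{\sqrt{80769647}}{49}$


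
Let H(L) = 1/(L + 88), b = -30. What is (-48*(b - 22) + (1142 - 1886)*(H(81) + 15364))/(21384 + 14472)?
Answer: -26824817/84162 ≈ -318.73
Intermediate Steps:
H(L) = 1/(88 + L)
(-48*(b - 22) + (1142 - 1886)*(H(81) + 15364))/(21384 + 14472) = (-48*(-30 - 22) + (1142 - 1886)*(1/(88 + 81) + 15364))/(21384 + 14472) = (-48*(-52) - 744*(1/169 + 15364))/35856 = (2496 - 744*(1/169 + 15364))*(1/35856) = (2496 - 744*2596517/169)*(1/35856) = (2496 - 1931808648/169)*(1/35856) = -1931386824/169*1/35856 = -26824817/84162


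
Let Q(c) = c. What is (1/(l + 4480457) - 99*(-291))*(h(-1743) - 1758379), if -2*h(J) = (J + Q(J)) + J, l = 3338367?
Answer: -790980688239113393/15637648 ≈ -5.0582e+10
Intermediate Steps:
h(J) = -3*J/2 (h(J) = -((J + J) + J)/2 = -(2*J + J)/2 = -3*J/2)
(1/(l + 4480457) - 99*(-291))*(h(-1743) - 1758379) = (1/(3338367 + 4480457) - 99*(-291))*(-3/2*(-1743) - 1758379) = (1/7818824 + 28809)*(5229/2 - 1758379) = (1/7818824 + 28809)*(-3511529/2) = (225252500617/7818824)*(-3511529/2) = -790980688239113393/15637648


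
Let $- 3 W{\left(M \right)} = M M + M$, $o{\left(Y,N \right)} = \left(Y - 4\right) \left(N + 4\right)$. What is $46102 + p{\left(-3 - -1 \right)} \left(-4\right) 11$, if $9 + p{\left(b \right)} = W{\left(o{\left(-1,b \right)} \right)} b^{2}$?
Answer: $51778$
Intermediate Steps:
$o{\left(Y,N \right)} = \left(-4 + Y\right) \left(4 + N\right)$
$W{\left(M \right)} = - \frac{M}{3} - \frac{M^{2}}{3}$ ($W{\left(M \right)} = - \frac{M M + M}{3} = - \frac{M^{2} + M}{3} = - \frac{M + M^{2}}{3} = - \frac{M}{3} - \frac{M^{2}}{3}$)
$p{\left(b \right)} = -9 - \frac{b^{2} \left(-20 - 5 b\right) \left(-19 - 5 b\right)}{3}$ ($p{\left(b \right)} = -9 + - \frac{\left(-16 - 4 b + 4 \left(-1\right) + b \left(-1\right)\right) \left(1 + \left(-16 - 4 b + 4 \left(-1\right) + b \left(-1\right)\right)\right)}{3} b^{2} = -9 + - \frac{\left(-16 - 4 b - 4 - b\right) \left(1 - \left(20 + 5 b\right)\right)}{3} b^{2} = -9 + - \frac{\left(-20 - 5 b\right) \left(1 - \left(20 + 5 b\right)\right)}{3} b^{2} = -9 + - \frac{\left(-20 - 5 b\right) \left(-19 - 5 b\right)}{3} b^{2} = -9 - \frac{b^{2} \left(-20 - 5 b\right) \left(-19 - 5 b\right)}{3}$)
$46102 + p{\left(-3 - -1 \right)} \left(-4\right) 11 = 46102 + \left(-9 - \frac{5 \left(-3 - -1\right)^{2} \left(4 - 2\right) \left(19 + 5 \left(-3 - -1\right)\right)}{3}\right) \left(-4\right) 11 = 46102 + \left(-9 - \frac{5 \left(-3 + 1\right)^{2} \left(4 + \left(-3 + 1\right)\right) \left(19 + 5 \left(-3 + 1\right)\right)}{3}\right) \left(-4\right) 11 = 46102 + \left(-9 - \frac{5 \left(-2\right)^{2} \left(4 - 2\right) \left(19 + 5 \left(-2\right)\right)}{3}\right) \left(-4\right) 11 = 46102 + \left(-9 - \frac{20}{3} \cdot 2 \left(19 - 10\right)\right) \left(-4\right) 11 = 46102 + \left(-9 - \frac{20}{3} \cdot 2 \cdot 9\right) \left(-4\right) 11 = 46102 + \left(-9 - 120\right) \left(-4\right) 11 = 46102 + \left(-129\right) \left(-4\right) 11 = 46102 + 516 \cdot 11 = 46102 + 5676 = 51778$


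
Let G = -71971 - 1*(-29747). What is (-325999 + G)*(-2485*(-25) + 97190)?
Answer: -58663447245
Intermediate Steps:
G = -42224 (G = -71971 + 29747 = -42224)
(-325999 + G)*(-2485*(-25) + 97190) = (-325999 - 42224)*(-2485*(-25) + 97190) = -368223*(62125 + 97190) = -368223*159315 = -58663447245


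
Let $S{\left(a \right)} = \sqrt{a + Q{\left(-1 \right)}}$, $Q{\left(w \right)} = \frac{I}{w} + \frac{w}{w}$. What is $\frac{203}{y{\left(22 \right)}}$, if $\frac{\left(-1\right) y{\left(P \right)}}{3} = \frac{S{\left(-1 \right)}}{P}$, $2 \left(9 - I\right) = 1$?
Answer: $\frac{4466 i \sqrt{34}}{51} \approx 510.61 i$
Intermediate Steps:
$I = \frac{17}{2}$ ($I = 9 - \frac{1}{2} = \frac{17}{2} \approx 8.5$)
$Q{\left(w \right)} = 1 + \frac{17}{2 w}$ ($Q{\left(w \right)} = \frac{17}{2 w} + \frac{w}{w} = \frac{17}{2 w} + 1 = 1 + \frac{17}{2 w}$)
$S{\left(a \right)} = \sqrt{- \frac{15}{2} + a}$ ($S{\left(a \right)} = \sqrt{a + \frac{\frac{17}{2} - 1}{-1}} = \sqrt{a - \frac{15}{2}} = \sqrt{- \frac{15}{2} + a}$)
$y{\left(P \right)} = - \frac{3 i \sqrt{34}}{2 P}$ ($y{\left(P \right)} = - 3 \frac{\frac{1}{2} \sqrt{-30 + 4 \left(-1\right)}}{P} = - 3 \frac{\frac{1}{2} \sqrt{-30 - 4}}{P} = - 3 \frac{\frac{1}{2} \sqrt{-34}}{P} = - 3 \frac{\frac{1}{2} i \sqrt{34}}{P} = - 3 \frac{i \sqrt{34}}{2 P} = - \frac{3 i \sqrt{34}}{2 P}$)
$\frac{203}{y{\left(22 \right)}} = \frac{203}{\left(- \frac{3}{2}\right) i \sqrt{34} \cdot \frac{1}{22}} = \frac{203}{\left(- \frac{3}{44}\right) i \sqrt{34}} = 203 \frac{22 i \sqrt{34}}{51} = \frac{4466 i \sqrt{34}}{51}$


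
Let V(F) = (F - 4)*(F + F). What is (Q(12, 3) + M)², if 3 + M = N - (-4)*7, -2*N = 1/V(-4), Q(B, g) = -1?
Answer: 9431041/16384 ≈ 575.63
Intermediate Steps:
V(F) = 2*F*(-4 + F) (V(F) = (-4 + F)*(2*F) = 2*F*(-4 + F))
N = -1/128 (N = -(-1/(8*(-4 - 4)))/2 = -1/(2*(2*(-4)*(-8))) = -½/64 = -½*1/64 = -1/128 ≈ -0.0078125)
M = 3199/128 (M = -3 + (-1/128 - (-4)*7) = -3 + (-1/128 - 4*(-7)) = -3 + (-1/128 + 28) = -3 + 3583/128 = 3199/128 ≈ 24.992)
(Q(12, 3) + M)² = (-1 + 3199/128)² = (3071/128)² = 9431041/16384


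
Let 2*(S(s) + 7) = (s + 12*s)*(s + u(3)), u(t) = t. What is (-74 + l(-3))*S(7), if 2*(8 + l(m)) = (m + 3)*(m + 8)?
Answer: -36736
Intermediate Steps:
S(s) = -7 + 13*s*(3 + s)/2 (S(s) = -7 + ((s + 12*s)*(s + 3))/2 = -7 + ((13*s)*(3 + s))/2 = -7 + (13*s*(3 + s))/2 = -7 + 13*s*(3 + s)/2)
l(m) = -8 + (3 + m)*(8 + m)/2 (l(m) = -8 + ((m + 3)*(m + 8))/2 = -8 + ((3 + m)*(8 + m))/2 = -8 + (3 + m)*(8 + m)/2)
(-74 + l(-3))*S(7) = (-74 + (4 + (½)*(-3)² + (11/2)*(-3)))*(-7 + (13/2)*7² + (39/2)*7) = (-74 + (4 + (½)*9 - 33/2))*(-7 + (13/2)*49 + 273/2) = (-74 + (4 + 9/2 - 33/2))*(-7 + 637/2 + 273/2) = (-74 - 8)*448 = -82*448 = -36736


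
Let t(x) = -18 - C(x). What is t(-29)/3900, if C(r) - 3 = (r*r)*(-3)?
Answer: 417/650 ≈ 0.64154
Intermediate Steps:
C(r) = 3 - 3*r² (C(r) = 3 + (r*r)*(-3) = 3 + r²*(-3) = 3 - 3*r²)
t(x) = -21 + 3*x² (t(x) = -18 - (3 - 3*x²) = -18 + (-3 + 3*x²) = -21 + 3*x²)
t(-29)/3900 = (-21 + 3*(-29)²)/3900 = (-21 + 3*841)*(1/3900) = (-21 + 2523)*(1/3900) = 2502*(1/3900) = 417/650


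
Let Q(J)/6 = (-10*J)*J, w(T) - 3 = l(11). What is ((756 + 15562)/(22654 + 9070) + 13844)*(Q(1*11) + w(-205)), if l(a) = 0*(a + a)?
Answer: -1593649442559/15862 ≈ -1.0047e+8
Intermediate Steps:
l(a) = 0 (l(a) = 0*(2*a) = 0)
w(T) = 3 (w(T) = 3 + 0 = 3)
Q(J) = -60*J² (Q(J) = 6*((-10*J)*J) = 6*(-10*J²) = -60*J²)
((756 + 15562)/(22654 + 9070) + 13844)*(Q(1*11) + w(-205)) = ((756 + 15562)/(22654 + 9070) + 13844)*(-60*(1*11)² + 3) = (16318/31724 + 13844)*(-60*11² + 3) = (16318*(1/31724) + 13844)*(-60*121 + 3) = (8159/15862 + 13844)*(-7260 + 3) = (219601687/15862)*(-7257) = -1593649442559/15862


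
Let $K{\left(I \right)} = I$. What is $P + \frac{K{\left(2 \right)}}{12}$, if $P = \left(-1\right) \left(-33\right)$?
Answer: $\frac{199}{6} \approx 33.167$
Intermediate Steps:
$P = 33$
$P + \frac{K{\left(2 \right)}}{12} = 33 + \frac{2}{12} = 33 + 2 \cdot \frac{1}{12} = 33 + \frac{1}{6} = \frac{199}{6}$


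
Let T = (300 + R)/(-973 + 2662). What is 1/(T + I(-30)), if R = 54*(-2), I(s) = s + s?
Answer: -563/33716 ≈ -0.016698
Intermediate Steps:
I(s) = 2*s
R = -108
T = 64/563 (T = (300 - 108)/(-973 + 2662) = 192/1689 = 192*(1/1689) = 64/563 ≈ 0.11368)
1/(T + I(-30)) = 1/(64/563 + 2*(-30)) = 1/(64/563 - 60) = 1/(-33716/563) = -563/33716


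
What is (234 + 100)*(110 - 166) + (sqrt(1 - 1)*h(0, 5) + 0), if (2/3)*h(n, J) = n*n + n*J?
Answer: -18704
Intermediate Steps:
h(n, J) = 3*n**2/2 + 3*J*n/2 (h(n, J) = 3*(n*n + n*J)/2 = 3*(n**2 + J*n)/2 = 3*n**2/2 + 3*J*n/2)
(234 + 100)*(110 - 166) + (sqrt(1 - 1)*h(0, 5) + 0) = (234 + 100)*(110 - 166) + (sqrt(1 - 1)*((3/2)*0*(5 + 0)) + 0) = 334*(-56) + (sqrt(0)*((3/2)*0*5) + 0) = -18704 + (0*0 + 0) = -18704 + (0 + 0) = -18704 + 0 = -18704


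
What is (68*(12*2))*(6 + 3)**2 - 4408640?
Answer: -4276448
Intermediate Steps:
(68*(12*2))*(6 + 3)**2 - 4408640 = (68*24)*9**2 - 4408640 = 1632*81 - 4408640 = 132192 - 4408640 = -4276448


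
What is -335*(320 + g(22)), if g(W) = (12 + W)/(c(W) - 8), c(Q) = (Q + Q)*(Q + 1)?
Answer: -53820095/502 ≈ -1.0721e+5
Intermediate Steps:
c(Q) = 2*Q*(1 + Q) (c(Q) = (2*Q)*(1 + Q) = 2*Q*(1 + Q))
g(W) = (12 + W)/(-8 + 2*W*(1 + W)) (g(W) = (12 + W)/(2*W*(1 + W) - 8) = (12 + W)/(-8 + 2*W*(1 + W)))
-335*(320 + g(22)) = -335*(320 + (12 + 22)/(2*(-4 + 22*(1 + 22)))) = -335*(320 + (½)*34/(-4 + 22*23)) = -335*(320 + (½)*34/(-4 + 506)) = -335*(320 + (½)*34/502) = -335*(320 + (½)*(1/502)*34) = -335*(320 + 17/502) = -335*160657/502 = -53820095/502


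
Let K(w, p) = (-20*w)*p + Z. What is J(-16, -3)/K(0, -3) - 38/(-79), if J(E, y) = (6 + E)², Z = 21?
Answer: 8698/1659 ≈ 5.2429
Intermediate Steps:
K(w, p) = 21 - 20*p*w (K(w, p) = (-20*w)*p + 21 = -20*p*w + 21 = 21 - 20*p*w)
J(-16, -3)/K(0, -3) - 38/(-79) = (6 - 16)²/(21 - 20*(-3)*0) - 38/(-79) = (-10)²/(21 + 0) - 38*(-1/79) = 100/21 + 38/79 = 8698/1659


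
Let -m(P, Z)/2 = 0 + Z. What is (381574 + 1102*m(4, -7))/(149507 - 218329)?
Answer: -198501/34411 ≈ -5.7685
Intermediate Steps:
m(P, Z) = -2*Z (m(P, Z) = -2*(0 + Z) = -2*Z)
(381574 + 1102*m(4, -7))/(149507 - 218329) = (381574 + 1102*(-2*(-7)))/(149507 - 218329) = (381574 + 1102*14)/(-68822) = (381574 + 15428)*(-1/68822) = 397002*(-1/68822) = -198501/34411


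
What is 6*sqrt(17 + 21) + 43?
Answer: 43 + 6*sqrt(38) ≈ 79.986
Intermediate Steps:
6*sqrt(17 + 21) + 43 = 6*sqrt(38) + 43 = 43 + 6*sqrt(38)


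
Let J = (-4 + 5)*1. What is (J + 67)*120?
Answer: 8160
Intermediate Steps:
J = 1 (J = 1*1 = 1)
(J + 67)*120 = (1 + 67)*120 = 68*120 = 8160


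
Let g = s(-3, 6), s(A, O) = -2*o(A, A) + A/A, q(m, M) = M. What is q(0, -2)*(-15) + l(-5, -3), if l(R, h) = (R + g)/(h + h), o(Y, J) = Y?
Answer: 89/3 ≈ 29.667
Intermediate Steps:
s(A, O) = 1 - 2*A (s(A, O) = -2*A + A/A = -2*A + 1 = 1 - 2*A)
g = 7 (g = 1 - 2*(-3) = 1 + 6 = 7)
l(R, h) = (7 + R)/(2*h) (l(R, h) = (R + 7)/(h + h) = (7 + R)/((2*h)) = (7 + R)*(1/(2*h)) = (7 + R)/(2*h))
q(0, -2)*(-15) + l(-5, -3) = -2*(-15) + (½)*(7 - 5)/(-3) = 30 + (½)*(-⅓)*2 = 30 - ⅓ = 89/3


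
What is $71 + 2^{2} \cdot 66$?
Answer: $335$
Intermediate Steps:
$71 + 2^{2} \cdot 66 = 71 + 4 \cdot 66 = 71 + 264 = 335$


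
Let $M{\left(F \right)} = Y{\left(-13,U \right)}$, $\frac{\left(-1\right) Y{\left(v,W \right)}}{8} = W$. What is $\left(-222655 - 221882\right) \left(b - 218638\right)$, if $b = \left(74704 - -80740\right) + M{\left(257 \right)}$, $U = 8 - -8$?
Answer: $28148971914$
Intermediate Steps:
$U = 16$ ($U = 8 + 8 = 16$)
$Y{\left(v,W \right)} = - 8 W$
$M{\left(F \right)} = -128$ ($M{\left(F \right)} = \left(-8\right) 16 = -128$)
$b = 155316$ ($b = \left(74704 - -80740\right) - 128 = \left(74704 + 80740\right) - 128 = 155444 - 128 = 155316$)
$\left(-222655 - 221882\right) \left(b - 218638\right) = \left(-222655 - 221882\right) \left(155316 - 218638\right) = \left(-444537\right) \left(-63322\right) = 28148971914$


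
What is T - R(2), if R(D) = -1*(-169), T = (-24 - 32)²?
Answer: 2967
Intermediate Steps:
T = 3136 (T = (-56)² = 3136)
R(D) = 169
T - R(2) = 3136 - 1*169 = 3136 - 169 = 2967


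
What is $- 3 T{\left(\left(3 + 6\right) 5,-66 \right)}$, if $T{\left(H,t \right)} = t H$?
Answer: $8910$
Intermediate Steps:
$T{\left(H,t \right)} = H t$
$- 3 T{\left(\left(3 + 6\right) 5,-66 \right)} = - 3 \left(3 + 6\right) 5 \left(-66\right) = - 3 \cdot 9 \cdot 5 \left(-66\right) = - 3 \cdot 45 \left(-66\right) = \left(-3\right) \left(-2970\right) = 8910$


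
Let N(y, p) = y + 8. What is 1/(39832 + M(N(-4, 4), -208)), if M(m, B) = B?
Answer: 1/39624 ≈ 2.5237e-5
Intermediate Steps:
N(y, p) = 8 + y
1/(39832 + M(N(-4, 4), -208)) = 1/(39832 - 208) = 1/39624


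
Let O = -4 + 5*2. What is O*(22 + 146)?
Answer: 1008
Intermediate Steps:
O = 6 (O = -4 + 10 = 6)
O*(22 + 146) = 6*(22 + 146) = 6*168 = 1008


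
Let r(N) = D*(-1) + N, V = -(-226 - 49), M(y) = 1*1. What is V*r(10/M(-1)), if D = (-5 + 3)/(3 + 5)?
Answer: 11275/4 ≈ 2818.8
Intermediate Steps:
M(y) = 1
D = -1/4 (D = -2/8 = -2*1/8 = -1/4 ≈ -0.25000)
V = 275 (V = -1*(-275) = 275)
r(N) = 1/4 + N (r(N) = -1/4*(-1) + N = 1/4 + N)
V*r(10/M(-1)) = 275*(1/4 + 10/1) = 275*(1/4 + 10*1) = 275*(1/4 + 10) = 275*(41/4) = 11275/4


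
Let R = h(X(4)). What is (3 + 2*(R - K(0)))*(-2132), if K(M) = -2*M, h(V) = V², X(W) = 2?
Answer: -23452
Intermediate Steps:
R = 4 (R = 2² = 4)
(3 + 2*(R - K(0)))*(-2132) = (3 + 2*(4 - (-2)*0))*(-2132) = (3 + 2*(4 - 1*0))*(-2132) = (3 + 2*(4 + 0))*(-2132) = (3 + 2*4)*(-2132) = (3 + 8)*(-2132) = 11*(-2132) = -23452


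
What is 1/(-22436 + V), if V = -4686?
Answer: -1/27122 ≈ -3.6870e-5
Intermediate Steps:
1/(-22436 + V) = 1/(-22436 - 4686) = 1/(-27122) = -1/27122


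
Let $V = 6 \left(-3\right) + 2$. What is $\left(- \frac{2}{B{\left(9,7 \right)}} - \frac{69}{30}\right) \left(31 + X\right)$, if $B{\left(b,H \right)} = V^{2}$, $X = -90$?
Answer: $\frac{87143}{640} \approx 136.16$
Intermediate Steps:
$V = -16$ ($V = -18 + 2 = -16$)
$B{\left(b,H \right)} = 256$ ($B{\left(b,H \right)} = \left(-16\right)^{2} = 256$)
$\left(- \frac{2}{B{\left(9,7 \right)}} - \frac{69}{30}\right) \left(31 + X\right) = \left(- \frac{2}{256} - \frac{69}{30}\right) \left(31 - 90\right) = \left(\left(-2\right) \frac{1}{256} - \frac{23}{10}\right) \left(-59\right) = \left(- \frac{1}{128} - \frac{23}{10}\right) \left(-59\right) = \left(- \frac{1477}{640}\right) \left(-59\right) = \frac{87143}{640}$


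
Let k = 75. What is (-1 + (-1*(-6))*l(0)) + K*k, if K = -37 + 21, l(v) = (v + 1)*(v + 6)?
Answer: -1165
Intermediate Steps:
l(v) = (1 + v)*(6 + v)
K = -16
(-1 + (-1*(-6))*l(0)) + K*k = (-1 + (-1*(-6))*(6 + 0² + 7*0)) - 16*75 = (-1 + 6*(6 + 0 + 0)) - 1200 = (-1 + 6*6) - 1200 = (-1 + 36) - 1200 = 35 - 1200 = -1165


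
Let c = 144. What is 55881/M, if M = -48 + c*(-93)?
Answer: -2661/640 ≈ -4.1578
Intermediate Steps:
M = -13440 (M = -48 + 144*(-93) = -48 - 13392 = -13440)
55881/M = 55881/(-13440) = 55881*(-1/13440) = -2661/640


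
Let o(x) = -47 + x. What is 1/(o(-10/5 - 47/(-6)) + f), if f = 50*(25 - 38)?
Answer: -6/4147 ≈ -0.0014468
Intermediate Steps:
f = -650 (f = 50*(-13) = -650)
1/(o(-10/5 - 47/(-6)) + f) = 1/((-47 + (-10/5 - 47/(-6))) - 650) = 1/((-47 + (-10*⅕ - 47*(-⅙))) - 650) = 1/((-47 + (-2 + 47/6)) - 650) = 1/((-47 + 35/6) - 650) = 1/(-247/6 - 650) = 1/(-4147/6) = -6/4147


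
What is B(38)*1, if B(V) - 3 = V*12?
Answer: 459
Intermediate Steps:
B(V) = 3 + 12*V (B(V) = 3 + V*12 = 3 + 12*V)
B(38)*1 = (3 + 12*38)*1 = (3 + 456)*1 = 459*1 = 459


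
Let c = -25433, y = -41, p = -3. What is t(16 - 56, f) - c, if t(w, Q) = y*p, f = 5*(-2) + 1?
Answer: 25556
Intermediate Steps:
f = -9 (f = -10 + 1 = -9)
t(w, Q) = 123 (t(w, Q) = -41*(-3) = 123)
t(16 - 56, f) - c = 123 - 1*(-25433) = 123 + 25433 = 25556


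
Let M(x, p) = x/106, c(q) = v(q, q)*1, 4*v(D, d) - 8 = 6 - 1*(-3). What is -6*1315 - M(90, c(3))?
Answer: -418215/53 ≈ -7890.9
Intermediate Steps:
v(D, d) = 17/4 (v(D, d) = 2 + (6 - 1*(-3))/4 = 2 + (6 + 3)/4 = 2 + (¼)*9 = 2 + 9/4 = 17/4)
c(q) = 17/4 (c(q) = (17/4)*1 = 17/4)
M(x, p) = x/106 (M(x, p) = x*(1/106) = x/106)
-6*1315 - M(90, c(3)) = -6*1315 - 90/106 = -7890 - 1*45/53 = -7890 - 45/53 = -418215/53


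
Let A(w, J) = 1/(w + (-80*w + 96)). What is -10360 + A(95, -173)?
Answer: -76757241/7409 ≈ -10360.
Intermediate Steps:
A(w, J) = 1/(96 - 79*w) (A(w, J) = 1/(w + (96 - 80*w)) = 1/(96 - 79*w))
-10360 + A(95, -173) = -10360 - 1/(-96 + 79*95) = -10360 - 1/(-96 + 7505) = -10360 - 1/7409 = -76757241/7409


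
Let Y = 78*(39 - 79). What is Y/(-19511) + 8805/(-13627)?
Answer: -129278115/265876397 ≈ -0.48623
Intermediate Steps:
Y = -3120 (Y = 78*(-40) = -3120)
Y/(-19511) + 8805/(-13627) = -3120/(-19511) + 8805/(-13627) = -3120*(-1/19511) + 8805*(-1/13627) = 3120/19511 - 8805/13627 = -129278115/265876397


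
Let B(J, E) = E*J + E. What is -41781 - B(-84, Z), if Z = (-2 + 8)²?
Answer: -38793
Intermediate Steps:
Z = 36 (Z = 6² = 36)
B(J, E) = E + E*J
-41781 - B(-84, Z) = -41781 - 36*(1 - 84) = -41781 - 36*(-83) = -41781 - 1*(-2988) = -41781 + 2988 = -38793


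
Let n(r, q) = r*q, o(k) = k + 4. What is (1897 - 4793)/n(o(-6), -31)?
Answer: -1448/31 ≈ -46.710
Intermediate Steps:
o(k) = 4 + k
n(r, q) = q*r
(1897 - 4793)/n(o(-6), -31) = (1897 - 4793)/((-31*(4 - 6))) = -2896/((-31*(-2))) = -2896/62 = -2896*1/62 = -1448/31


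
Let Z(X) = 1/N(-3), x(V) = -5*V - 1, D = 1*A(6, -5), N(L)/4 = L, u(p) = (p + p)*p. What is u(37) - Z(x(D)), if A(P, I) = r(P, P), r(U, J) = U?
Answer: 32857/12 ≈ 2738.1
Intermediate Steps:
u(p) = 2*p² (u(p) = (2*p)*p = 2*p²)
N(L) = 4*L
A(P, I) = P
D = 6 (D = 1*6 = 6)
x(V) = -1 - 5*V
Z(X) = -1/12 (Z(X) = 1/(4*(-3)) = 1/(-12) = -1/12)
u(37) - Z(x(D)) = 2*37² - 1*(-1/12) = 2*1369 + 1/12 = 2738 + 1/12 = 32857/12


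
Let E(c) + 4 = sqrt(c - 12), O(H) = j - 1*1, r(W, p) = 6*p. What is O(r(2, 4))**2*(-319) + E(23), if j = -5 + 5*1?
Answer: -323 + sqrt(11) ≈ -319.68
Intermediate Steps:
j = 0 (j = -5 + 5 = 0)
O(H) = -1 (O(H) = 0 - 1*1 = 0 - 1 = -1)
E(c) = -4 + sqrt(-12 + c) (E(c) = -4 + sqrt(c - 12) = -4 + sqrt(-12 + c))
O(r(2, 4))**2*(-319) + E(23) = (-1)**2*(-319) + (-4 + sqrt(-12 + 23)) = 1*(-319) + (-4 + sqrt(11)) = -319 + (-4 + sqrt(11)) = -323 + sqrt(11)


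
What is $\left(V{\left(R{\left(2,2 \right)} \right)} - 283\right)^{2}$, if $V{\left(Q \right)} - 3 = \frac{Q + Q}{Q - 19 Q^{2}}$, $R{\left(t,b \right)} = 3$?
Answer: $\frac{61481281}{784} \approx 78420.0$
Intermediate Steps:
$V{\left(Q \right)} = 3 + \frac{2 Q}{Q - 19 Q^{2}}$ ($V{\left(Q \right)} = 3 + \frac{Q + Q}{Q - 19 Q^{2}} = 3 + \frac{2 Q}{Q - 19 Q^{2}}$)
$\left(V{\left(R{\left(2,2 \right)} \right)} - 283\right)^{2} = \left(\frac{-5 + 57 \cdot 3}{-1 + 19 \cdot 3} - 283\right)^{2} = \left(\frac{-5 + 171}{-1 + 57} - 283\right)^{2} = \left(\frac{1}{56} \cdot 166 - 283\right)^{2} = \left(\frac{83}{28} - 283\right)^{2} = \left(- \frac{7841}{28}\right)^{2} = \frac{61481281}{784}$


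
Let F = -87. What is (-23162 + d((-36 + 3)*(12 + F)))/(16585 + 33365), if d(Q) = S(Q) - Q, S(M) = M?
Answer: -313/675 ≈ -0.46370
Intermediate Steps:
d(Q) = 0 (d(Q) = Q - Q = 0)
(-23162 + d((-36 + 3)*(12 + F)))/(16585 + 33365) = (-23162 + 0)/(16585 + 33365) = -23162/49950 = -23162*1/49950 = -313/675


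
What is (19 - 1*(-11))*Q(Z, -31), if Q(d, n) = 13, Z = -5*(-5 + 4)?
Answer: 390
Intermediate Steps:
Z = 5 (Z = -5*(-1) = 5)
(19 - 1*(-11))*Q(Z, -31) = (19 - 1*(-11))*13 = (19 + 11)*13 = 30*13 = 390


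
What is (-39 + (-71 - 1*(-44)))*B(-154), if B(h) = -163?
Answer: 10758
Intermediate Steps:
(-39 + (-71 - 1*(-44)))*B(-154) = (-39 + (-71 - 1*(-44)))*(-163) = (-39 + (-71 + 44))*(-163) = (-39 - 27)*(-163) = -66*(-163) = 10758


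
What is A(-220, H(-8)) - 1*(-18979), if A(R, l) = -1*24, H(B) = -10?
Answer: 18955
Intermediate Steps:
A(R, l) = -24
A(-220, H(-8)) - 1*(-18979) = -24 - 1*(-18979) = -24 + 18979 = 18955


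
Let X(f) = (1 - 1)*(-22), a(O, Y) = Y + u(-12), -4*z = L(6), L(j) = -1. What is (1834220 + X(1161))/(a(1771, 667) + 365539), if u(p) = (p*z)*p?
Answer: 917110/183121 ≈ 5.0082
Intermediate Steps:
z = ¼ (z = -¼*(-1) = ¼ ≈ 0.25000)
u(p) = p²/4 (u(p) = (p*(¼))*p = (p/4)*p = p²/4)
a(O, Y) = 36 + Y (a(O, Y) = Y + (¼)*(-12)² = Y + (¼)*144 = Y + 36 = 36 + Y)
X(f) = 0 (X(f) = 0*(-22) = 0)
(1834220 + X(1161))/(a(1771, 667) + 365539) = (1834220 + 0)/((36 + 667) + 365539) = 1834220/(703 + 365539) = 1834220/366242 = 1834220*(1/366242) = 917110/183121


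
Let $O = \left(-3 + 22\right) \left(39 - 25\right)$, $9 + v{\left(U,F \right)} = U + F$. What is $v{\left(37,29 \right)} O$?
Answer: $15162$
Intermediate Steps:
$v{\left(U,F \right)} = -9 + F + U$ ($v{\left(U,F \right)} = -9 + \left(U + F\right) = -9 + \left(F + U\right) = -9 + F + U$)
$O = 266$ ($O = 19 \cdot 14 = 266$)
$v{\left(37,29 \right)} O = \left(-9 + 29 + 37\right) 266 = 57 \cdot 266 = 15162$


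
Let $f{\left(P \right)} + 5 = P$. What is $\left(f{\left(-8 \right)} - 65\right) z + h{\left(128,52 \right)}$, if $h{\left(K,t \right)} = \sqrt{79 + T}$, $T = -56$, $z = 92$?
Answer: $-7176 + \sqrt{23} \approx -7171.2$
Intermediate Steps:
$f{\left(P \right)} = -5 + P$
$h{\left(K,t \right)} = \sqrt{23}$ ($h{\left(K,t \right)} = \sqrt{79 - 56} = \sqrt{23}$)
$\left(f{\left(-8 \right)} - 65\right) z + h{\left(128,52 \right)} = \left(\left(-5 - 8\right) - 65\right) 92 + \sqrt{23} = \left(-13 - 65\right) 92 + \sqrt{23} = \left(-78\right) 92 + \sqrt{23} = -7176 + \sqrt{23}$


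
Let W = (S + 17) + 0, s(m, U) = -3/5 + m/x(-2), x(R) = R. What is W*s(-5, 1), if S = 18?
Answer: 133/2 ≈ 66.500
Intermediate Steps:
s(m, U) = -3/5 - m/2 (s(m, U) = -3/5 + m/(-2) = -3*1/5 + m*(-1/2) = -3/5 - m/2)
W = 35 (W = (18 + 17) + 0 = 35 + 0 = 35)
W*s(-5, 1) = 35*(-3/5 - 1/2*(-5)) = 35*(-3/5 + 5/2) = 35*(19/10) = 133/2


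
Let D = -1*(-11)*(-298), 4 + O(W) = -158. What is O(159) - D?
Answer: 3116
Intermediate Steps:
O(W) = -162 (O(W) = -4 - 158 = -162)
D = -3278 (D = 11*(-298) = -3278)
O(159) - D = -162 - 1*(-3278) = -162 + 3278 = 3116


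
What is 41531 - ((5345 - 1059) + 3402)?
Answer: 33843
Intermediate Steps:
41531 - ((5345 - 1059) + 3402) = 41531 - (4286 + 3402) = 41531 - 1*7688 = 41531 - 7688 = 33843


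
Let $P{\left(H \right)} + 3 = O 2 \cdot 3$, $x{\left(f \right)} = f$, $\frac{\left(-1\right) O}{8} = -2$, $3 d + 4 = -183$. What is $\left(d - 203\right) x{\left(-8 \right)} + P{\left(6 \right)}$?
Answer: $\frac{6647}{3} \approx 2215.7$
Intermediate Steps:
$d = - \frac{187}{3}$ ($d = - \frac{4}{3} + \frac{1}{3} \left(-183\right) = - \frac{4}{3} - 61 = - \frac{187}{3} \approx -62.333$)
$O = 16$ ($O = \left(-8\right) \left(-2\right) = 16$)
$P{\left(H \right)} = 93$ ($P{\left(H \right)} = -3 + 16 \cdot 2 \cdot 3 = -3 + 32 \cdot 3 = -3 + 96 = 93$)
$\left(d - 203\right) x{\left(-8 \right)} + P{\left(6 \right)} = \left(- \frac{187}{3} - 203\right) \left(-8\right) + 93 = \left(- \frac{796}{3}\right) \left(-8\right) + 93 = \frac{6368}{3} + 93 = \frac{6647}{3}$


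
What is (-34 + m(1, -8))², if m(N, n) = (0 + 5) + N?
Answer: 784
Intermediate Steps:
m(N, n) = 5 + N
(-34 + m(1, -8))² = (-34 + (5 + 1))² = (-34 + 6)² = (-28)² = 784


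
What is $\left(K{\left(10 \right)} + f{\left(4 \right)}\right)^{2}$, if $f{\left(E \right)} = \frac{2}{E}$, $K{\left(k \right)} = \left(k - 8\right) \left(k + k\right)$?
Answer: $\frac{6561}{4} \approx 1640.3$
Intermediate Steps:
$K{\left(k \right)} = 2 k \left(-8 + k\right)$ ($K{\left(k \right)} = \left(-8 + k\right) 2 k = 2 k \left(-8 + k\right)$)
$\left(K{\left(10 \right)} + f{\left(4 \right)}\right)^{2} = \left(2 \cdot 10 \left(-8 + 10\right) + \frac{2}{4}\right)^{2} = \left(2 \cdot 10 \cdot 2 + 2 \cdot \frac{1}{4}\right)^{2} = \left(40 + \frac{1}{2}\right)^{2} = \left(\frac{81}{2}\right)^{2} = \frac{6561}{4}$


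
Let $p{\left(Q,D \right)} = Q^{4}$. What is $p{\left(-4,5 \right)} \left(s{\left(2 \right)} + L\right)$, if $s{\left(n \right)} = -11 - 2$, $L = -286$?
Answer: $-76544$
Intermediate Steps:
$s{\left(n \right)} = -13$
$p{\left(-4,5 \right)} \left(s{\left(2 \right)} + L\right) = \left(-4\right)^{4} \left(-13 - 286\right) = 256 \left(-299\right) = -76544$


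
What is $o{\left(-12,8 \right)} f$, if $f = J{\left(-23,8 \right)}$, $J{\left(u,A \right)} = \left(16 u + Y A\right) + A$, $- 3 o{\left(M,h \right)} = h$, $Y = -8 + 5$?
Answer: $1024$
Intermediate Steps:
$Y = -3$
$o{\left(M,h \right)} = - \frac{h}{3}$
$J{\left(u,A \right)} = - 2 A + 16 u$ ($J{\left(u,A \right)} = \left(16 u - 3 A\right) + A = \left(- 3 A + 16 u\right) + A = - 2 A + 16 u$)
$f = -384$ ($f = \left(-2\right) 8 + 16 \left(-23\right) = -16 - 368 = -384$)
$o{\left(-12,8 \right)} f = \left(- \frac{1}{3}\right) 8 \left(-384\right) = \left(- \frac{8}{3}\right) \left(-384\right) = 1024$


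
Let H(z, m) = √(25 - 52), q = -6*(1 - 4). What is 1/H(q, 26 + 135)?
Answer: -I*√3/9 ≈ -0.19245*I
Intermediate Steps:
q = 18 (q = -6*(-3) = 18)
H(z, m) = 3*I*√3 (H(z, m) = √(-27) = 3*I*√3)
1/H(q, 26 + 135) = 1/(3*I*√3) = -I*√3/9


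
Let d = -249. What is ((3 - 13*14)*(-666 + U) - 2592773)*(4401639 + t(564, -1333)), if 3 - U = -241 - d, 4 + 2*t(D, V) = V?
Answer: -10882121320412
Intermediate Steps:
t(D, V) = -2 + V/2
U = -5 (U = 3 - (-241 - 1*(-249)) = 3 - (-241 + 249) = 3 - 1*8 = 3 - 8 = -5)
((3 - 13*14)*(-666 + U) - 2592773)*(4401639 + t(564, -1333)) = ((3 - 13*14)*(-666 - 5) - 2592773)*(4401639 + (-2 + (½)*(-1333))) = ((3 - 182)*(-671) - 2592773)*(4401639 + (-2 - 1333/2)) = (-179*(-671) - 2592773)*(4401639 - 1337/2) = (120109 - 2592773)*(8801941/2) = -2472664*8801941/2 = -10882121320412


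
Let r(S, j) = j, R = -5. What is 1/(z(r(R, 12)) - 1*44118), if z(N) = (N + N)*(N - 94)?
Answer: -1/46086 ≈ -2.1699e-5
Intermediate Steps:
z(N) = 2*N*(-94 + N) (z(N) = (2*N)*(-94 + N) = 2*N*(-94 + N))
1/(z(r(R, 12)) - 1*44118) = 1/(2*12*(-94 + 12) - 1*44118) = 1/(2*12*(-82) - 44118) = 1/(-1968 - 44118) = 1/(-46086) = -1/46086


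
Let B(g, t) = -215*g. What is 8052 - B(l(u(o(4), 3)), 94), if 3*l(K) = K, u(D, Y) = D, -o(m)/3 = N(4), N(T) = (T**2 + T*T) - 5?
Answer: 2247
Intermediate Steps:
N(T) = -5 + 2*T**2 (N(T) = (T**2 + T**2) - 5 = 2*T**2 - 5 = -5 + 2*T**2)
o(m) = -81 (o(m) = -3*(-5 + 2*4**2) = -3*(-5 + 2*16) = -3*(-5 + 32) = -3*27 = -81)
l(K) = K/3
8052 - B(l(u(o(4), 3)), 94) = 8052 - (-215)*(1/3)*(-81) = 8052 - (-215)*(-27) = 8052 - 1*5805 = 8052 - 5805 = 2247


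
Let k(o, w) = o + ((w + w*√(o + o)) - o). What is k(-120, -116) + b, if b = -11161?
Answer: -11277 - 464*I*√15 ≈ -11277.0 - 1797.1*I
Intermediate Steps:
k(o, w) = w + w*√2*√o (k(o, w) = o + ((w + w*√(2*o)) - o) = o + ((w + w*(√2*√o)) - o) = o + ((w + w*√2*√o) - o) = o + (w - o + w*√2*√o) = w + w*√2*√o)
k(-120, -116) + b = -116*(1 + √2*√(-120)) - 11161 = -116*(1 + √2*(2*I*√30)) - 11161 = -116*(1 + 4*I*√15) - 11161 = (-116 - 464*I*√15) - 11161 = -11277 - 464*I*√15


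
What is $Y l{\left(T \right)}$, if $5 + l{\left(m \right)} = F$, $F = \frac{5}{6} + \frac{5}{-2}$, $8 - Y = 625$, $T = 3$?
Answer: $\frac{12340}{3} \approx 4113.3$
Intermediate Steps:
$Y = -617$ ($Y = 8 - 625 = -617$)
$F = - \frac{5}{3}$ ($F = 5 \cdot \frac{1}{6} + 5 \left(- \frac{1}{2}\right) = \frac{5}{6} - \frac{5}{2} = - \frac{5}{3} \approx -1.6667$)
$l{\left(m \right)} = - \frac{20}{3}$ ($l{\left(m \right)} = -5 - \frac{5}{3} = - \frac{20}{3}$)
$Y l{\left(T \right)} = \left(-617\right) \left(- \frac{20}{3}\right) = \frac{12340}{3}$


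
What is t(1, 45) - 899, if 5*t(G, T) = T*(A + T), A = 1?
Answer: -485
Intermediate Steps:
t(G, T) = T*(1 + T)/5 (t(G, T) = (T*(1 + T))/5 = T*(1 + T)/5)
t(1, 45) - 899 = (⅕)*45*(1 + 45) - 899 = (⅕)*45*46 - 899 = 414 - 899 = -485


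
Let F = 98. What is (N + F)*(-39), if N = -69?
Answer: -1131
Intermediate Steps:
(N + F)*(-39) = (-69 + 98)*(-39) = 29*(-39) = -1131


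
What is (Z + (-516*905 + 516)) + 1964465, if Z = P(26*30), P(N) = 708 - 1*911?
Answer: 1497798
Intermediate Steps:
P(N) = -203 (P(N) = 708 - 911 = -203)
Z = -203
(Z + (-516*905 + 516)) + 1964465 = (-203 + (-516*905 + 516)) + 1964465 = (-203 + (-466980 + 516)) + 1964465 = (-203 - 466464) + 1964465 = -466667 + 1964465 = 1497798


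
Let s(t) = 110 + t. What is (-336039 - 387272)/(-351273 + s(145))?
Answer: 723311/351018 ≈ 2.0606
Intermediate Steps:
(-336039 - 387272)/(-351273 + s(145)) = (-336039 - 387272)/(-351273 + (110 + 145)) = -723311/(-351273 + 255) = -723311/(-351018) = -723311*(-1/351018) = 723311/351018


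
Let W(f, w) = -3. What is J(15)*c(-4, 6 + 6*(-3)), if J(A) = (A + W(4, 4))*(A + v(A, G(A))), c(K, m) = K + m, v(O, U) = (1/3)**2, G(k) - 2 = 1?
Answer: -8704/3 ≈ -2901.3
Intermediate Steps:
G(k) = 3 (G(k) = 2 + 1 = 3)
v(O, U) = 1/9 (v(O, U) = (1/3)**2 = 1/9)
J(A) = (-3 + A)*(1/9 + A) (J(A) = (A - 3)*(A + 1/9) = (-3 + A)*(1/9 + A))
J(15)*c(-4, 6 + 6*(-3)) = (-1/3 + 15**2 - 26/9*15)*(-4 + (6 + 6*(-3))) = (-1/3 + 225 - 130/3)*(-4 + (6 - 18)) = 544*(-4 - 12)/3 = (544/3)*(-16) = -8704/3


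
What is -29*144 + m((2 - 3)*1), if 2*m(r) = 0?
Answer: -4176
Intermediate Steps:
m(r) = 0 (m(r) = (½)*0 = 0)
-29*144 + m((2 - 3)*1) = -29*144 + 0 = -4176 + 0 = -4176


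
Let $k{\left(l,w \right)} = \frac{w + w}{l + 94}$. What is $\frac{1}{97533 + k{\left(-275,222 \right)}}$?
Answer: $\frac{181}{17653029} \approx 1.0253 \cdot 10^{-5}$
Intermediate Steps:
$k{\left(l,w \right)} = \frac{2 w}{94 + l}$
$\frac{1}{97533 + k{\left(-275,222 \right)}} = \frac{1}{97533 + 2 \cdot 222 \frac{1}{94 - 275}} = \frac{1}{97533 + 2 \cdot 222 \frac{1}{-181}} = \frac{1}{97533 + 2 \cdot 222 \left(- \frac{1}{181}\right)} = \frac{1}{97533 - \frac{444}{181}} = \frac{1}{\frac{17653029}{181}} = \frac{181}{17653029}$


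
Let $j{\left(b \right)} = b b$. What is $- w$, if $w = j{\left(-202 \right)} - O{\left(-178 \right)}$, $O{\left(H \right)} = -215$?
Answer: $-41019$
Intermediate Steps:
$j{\left(b \right)} = b^{2}$
$w = 41019$ ($w = \left(-202\right)^{2} - -215 = 40804 + 215 = 41019$)
$- w = \left(-1\right) 41019 = -41019$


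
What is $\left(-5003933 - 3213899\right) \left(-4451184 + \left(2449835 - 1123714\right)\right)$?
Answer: $25681242723416$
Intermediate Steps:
$\left(-5003933 - 3213899\right) \left(-4451184 + \left(2449835 - 1123714\right)\right) = - 8217832 \left(-4451184 + 1326121\right) = \left(-8217832\right) \left(-3125063\right) = 25681242723416$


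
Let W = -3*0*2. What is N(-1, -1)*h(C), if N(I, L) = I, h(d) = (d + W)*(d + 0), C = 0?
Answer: 0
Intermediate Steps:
W = 0 (W = 0*2 = 0)
h(d) = d**2 (h(d) = (d + 0)*(d + 0) = d*d = d**2)
N(-1, -1)*h(C) = -1*0**2 = -1*0 = 0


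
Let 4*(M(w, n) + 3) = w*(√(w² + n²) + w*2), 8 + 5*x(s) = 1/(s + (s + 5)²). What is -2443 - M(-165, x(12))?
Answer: -32105/2 + 33*√61671099274/1204 ≈ -9245.9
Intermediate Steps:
x(s) = -8/5 + 1/(5*(s + (5 + s)²)) (x(s) = -8/5 + 1/(5*(s + (s + 5)²)) = -8/5 + 1/(5*(s + (5 + s)²)))
M(w, n) = -3 + w*(√(n² + w²) + 2*w)/4 (M(w, n) = -3 + (w*(√(w² + n²) + w*2))/4 = -3 + (w*(√(n² + w²) + 2*w))/4 = -3 + w*(√(n² + w²) + 2*w)/4)
-2443 - M(-165, x(12)) = -2443 - (-3 + (½)*(-165)² + (¼)*(-165)*√(((1 - 8*12 - 8*(5 + 12)²)/(5*(12 + (5 + 12)²)))² + (-165)²)) = -2443 - (-3 + (½)*27225 + (¼)*(-165)*√(((1 - 96 - 8*17²)/(5*(12 + 17²)))² + 27225)) = -2443 - (-3 + 27225/2 + (¼)*(-165)*√(((1 - 96 - 8*289)/(5*(12 + 289)))² + 27225)) = -2443 - (-3 + 27225/2 + (¼)*(-165)*√(((⅕)*(1 - 96 - 2312)/301)² + 27225)) = -2443 - (-3 + 27225/2 + (¼)*(-165)*√(((⅕)*(1/301)*(-2407))² + 27225)) = -2443 - (-3 + 27225/2 + (¼)*(-165)*√((-2407/1505)² + 27225)) = -2443 - (-3 + 27225/2 + (¼)*(-165)*√(5793649/2265025 + 27225)) = -2443 - (-3 + 27225/2 + (¼)*(-165)*√(61671099274/2265025)) = -2443 - (-3 + 27225/2 + (¼)*(-165)*(√61671099274/1505)) = -2443 - (-3 + 27225/2 - 33*√61671099274/1204) = -2443 - (27219/2 - 33*√61671099274/1204) = -2443 + (-27219/2 + 33*√61671099274/1204) = -32105/2 + 33*√61671099274/1204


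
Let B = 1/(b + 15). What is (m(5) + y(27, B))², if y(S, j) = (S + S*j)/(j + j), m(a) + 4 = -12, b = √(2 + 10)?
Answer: 42187 + 10800*√3 ≈ 60893.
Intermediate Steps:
b = 2*√3 (b = √12 = 2*√3 ≈ 3.4641)
m(a) = -16 (m(a) = -4 - 12 = -16)
B = 1/(15 + 2*√3) (B = 1/(2*√3 + 15) = 1/(15 + 2*√3) ≈ 0.054159)
y(S, j) = (S + S*j)/(2*j) (y(S, j) = (S + S*j)/((2*j)) = (S + S*j)*(1/(2*j)) = (S + S*j)/(2*j))
(m(5) + y(27, B))² = (-16 + (½)*27*(1 + (5/71 - 2*√3/213))/(5/71 - 2*√3/213))² = (-16 + (½)*27*(76/71 - 2*√3/213)/(5/71 - 2*√3/213))² = (-16 + 27*(76/71 - 2*√3/213)/(2*(5/71 - 2*√3/213)))²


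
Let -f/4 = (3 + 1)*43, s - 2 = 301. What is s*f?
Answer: -208464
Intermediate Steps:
s = 303 (s = 2 + 301 = 303)
f = -688 (f = -4*(3 + 1)*43 = -16*43 = -4*172 = -688)
s*f = 303*(-688) = -208464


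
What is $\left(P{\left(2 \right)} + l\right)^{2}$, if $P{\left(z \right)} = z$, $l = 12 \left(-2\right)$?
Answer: $484$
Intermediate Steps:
$l = -24$
$\left(P{\left(2 \right)} + l\right)^{2} = \left(2 - 24\right)^{2} = \left(-22\right)^{2} = 484$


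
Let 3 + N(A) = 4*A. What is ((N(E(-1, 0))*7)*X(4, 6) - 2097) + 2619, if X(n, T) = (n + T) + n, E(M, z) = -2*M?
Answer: 1012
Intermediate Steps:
X(n, T) = T + 2*n (X(n, T) = (T + n) + n = T + 2*n)
N(A) = -3 + 4*A
((N(E(-1, 0))*7)*X(4, 6) - 2097) + 2619 = (((-3 + 4*(-2*(-1)))*7)*(6 + 2*4) - 2097) + 2619 = (((-3 + 4*2)*7)*(6 + 8) - 2097) + 2619 = (((-3 + 8)*7)*14 - 2097) + 2619 = ((5*7)*14 - 2097) + 2619 = (35*14 - 2097) + 2619 = (490 - 2097) + 2619 = -1607 + 2619 = 1012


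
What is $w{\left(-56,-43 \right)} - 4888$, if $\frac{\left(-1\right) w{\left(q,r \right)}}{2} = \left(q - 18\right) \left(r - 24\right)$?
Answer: $-14804$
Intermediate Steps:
$w{\left(q,r \right)} = - 2 \left(-24 + r\right) \left(-18 + q\right)$ ($w{\left(q,r \right)} = - 2 \left(q - 18\right) \left(r - 24\right) = - 2 \left(-18 + q\right) \left(-24 + r\right) = - 2 \left(-24 + r\right) \left(-18 + q\right)$)
$w{\left(-56,-43 \right)} - 4888 = \left(-864 + 36 \left(-43\right) + 48 \left(-56\right) - \left(-112\right) \left(-43\right)\right) - 4888 = \left(-864 - 1548 - 2688 - 4816\right) - 4888 = -9916 - 4888 = -14804$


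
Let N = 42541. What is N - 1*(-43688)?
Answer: 86229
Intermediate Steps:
N - 1*(-43688) = 42541 - 1*(-43688) = 42541 + 43688 = 86229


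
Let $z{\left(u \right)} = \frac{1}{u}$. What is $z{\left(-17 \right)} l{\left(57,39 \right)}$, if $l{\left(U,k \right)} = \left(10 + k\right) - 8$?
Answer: $- \frac{41}{17} \approx -2.4118$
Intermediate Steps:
$l{\left(U,k \right)} = 2 + k$
$z{\left(-17 \right)} l{\left(57,39 \right)} = \frac{2 + 39}{-17} = \left(- \frac{1}{17}\right) 41 = - \frac{41}{17}$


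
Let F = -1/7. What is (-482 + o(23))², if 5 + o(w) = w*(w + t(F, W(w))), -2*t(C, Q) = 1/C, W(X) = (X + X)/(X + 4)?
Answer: 60025/4 ≈ 15006.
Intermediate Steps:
W(X) = 2*X/(4 + X) (W(X) = (2*X)/(4 + X) = 2*X/(4 + X))
F = -⅐ (F = -1*⅐ = -⅐ ≈ -0.14286)
t(C, Q) = -1/(2*C)
o(w) = -5 + w*(7/2 + w) (o(w) = -5 + w*(w - 1/(2*(-⅐))) = -5 + w*(w - ½*(-7)) = -5 + w*(w + 7/2) = -5 + w*(7/2 + w))
(-482 + o(23))² = (-482 + (-5 + 23² + (7/2)*23))² = (-482 + (-5 + 529 + 161/2))² = (-482 + 1209/2)² = (245/2)² = 60025/4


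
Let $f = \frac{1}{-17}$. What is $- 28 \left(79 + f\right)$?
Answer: $- \frac{37576}{17} \approx -2210.4$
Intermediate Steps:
$f = - \frac{1}{17} \approx -0.058824$
$- 28 \left(79 + f\right) = - 28 \left(79 - \frac{1}{17}\right) = \left(-28\right) \frac{1342}{17} = - \frac{37576}{17}$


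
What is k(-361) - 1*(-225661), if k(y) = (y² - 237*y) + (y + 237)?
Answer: 441415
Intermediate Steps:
k(y) = 237 + y² - 236*y (k(y) = (y² - 237*y) + (237 + y) = 237 + y² - 236*y)
k(-361) - 1*(-225661) = (237 + (-361)² - 236*(-361)) - 1*(-225661) = (237 + 130321 + 85196) + 225661 = 215754 + 225661 = 441415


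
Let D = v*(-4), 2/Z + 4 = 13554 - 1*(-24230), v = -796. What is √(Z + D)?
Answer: √1136153425290/18890 ≈ 56.427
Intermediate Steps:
Z = 1/18890 (Z = 2/(-4 + (13554 - 1*(-24230))) = 2/(-4 + (13554 + 24230)) = 2/(-4 + 37784) = 2/37780 = 2*(1/37780) = 1/18890 ≈ 5.2938e-5)
D = 3184 (D = -796*(-4) = 3184)
√(Z + D) = √(1/18890 + 3184) = √(60145761/18890) = √1136153425290/18890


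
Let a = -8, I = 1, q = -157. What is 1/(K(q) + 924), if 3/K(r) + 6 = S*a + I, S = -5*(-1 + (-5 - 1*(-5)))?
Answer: 15/13859 ≈ 0.0010823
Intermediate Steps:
S = 5 (S = -5*(-1 + (-5 + 5)) = -5*(-1 + 0) = -5*(-1) = 5)
K(r) = -1/15 (K(r) = 3/(-6 + (5*(-8) + 1)) = 3/(-6 + (-40 + 1)) = 3/(-6 - 39) = 3/(-45) = 3*(-1/45) = -1/15)
1/(K(q) + 924) = 1/(-1/15 + 924) = 1/(13859/15) = 15/13859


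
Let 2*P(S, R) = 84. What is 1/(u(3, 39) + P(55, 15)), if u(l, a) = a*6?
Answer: 1/276 ≈ 0.0036232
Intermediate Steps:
u(l, a) = 6*a
P(S, R) = 42 (P(S, R) = (½)*84 = 42)
1/(u(3, 39) + P(55, 15)) = 1/(6*39 + 42) = 1/(234 + 42) = 1/276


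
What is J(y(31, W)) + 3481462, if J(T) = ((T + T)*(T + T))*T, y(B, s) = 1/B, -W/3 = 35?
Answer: 103716234446/29791 ≈ 3.4815e+6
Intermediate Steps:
W = -105 (W = -3*35 = -105)
J(T) = 4*T³ (J(T) = ((2*T)*(2*T))*T = (4*T²)*T = 4*T³)
J(y(31, W)) + 3481462 = 4*(1/31)³ + 3481462 = 4*(1/29791) + 3481462 = 4/29791 + 3481462 = 103716234446/29791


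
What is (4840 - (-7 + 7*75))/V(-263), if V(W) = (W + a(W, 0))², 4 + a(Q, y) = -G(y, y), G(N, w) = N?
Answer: 4322/71289 ≈ 0.060626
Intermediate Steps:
a(Q, y) = -4 - y
V(W) = (-4 + W)² (V(W) = (W + (-4 - 1*0))² = (W + (-4 + 0))² = (W - 4)² = (-4 + W)²)
(4840 - (-7 + 7*75))/V(-263) = (4840 - (-7 + 7*75))/((-4 - 263)²) = (4840 - (-7 + 525))/((-267)²) = (4840 - 1*518)/71289 = (4840 - 518)*(1/71289) = 4322*(1/71289) = 4322/71289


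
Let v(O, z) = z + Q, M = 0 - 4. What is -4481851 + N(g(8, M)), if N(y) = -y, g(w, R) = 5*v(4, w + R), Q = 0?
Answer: -4481871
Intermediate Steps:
M = -4
v(O, z) = z (v(O, z) = z + 0 = z)
g(w, R) = 5*R + 5*w (g(w, R) = 5*(w + R) = 5*(R + w) = 5*R + 5*w)
-4481851 + N(g(8, M)) = -4481851 - (5*(-4) + 5*8) = -4481851 - (-20 + 40) = -4481851 - 1*20 = -4481851 - 20 = -4481871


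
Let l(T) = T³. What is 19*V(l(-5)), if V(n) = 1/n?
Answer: -19/125 ≈ -0.15200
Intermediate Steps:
19*V(l(-5)) = 19/((-5)³) = 19/(-125) = 19*(-1/125) = -19/125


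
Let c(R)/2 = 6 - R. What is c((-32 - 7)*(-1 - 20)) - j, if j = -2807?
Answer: 1181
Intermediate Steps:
c(R) = 12 - 2*R (c(R) = 2*(6 - R) = 12 - 2*R)
c((-32 - 7)*(-1 - 20)) - j = (12 - 2*(-32 - 7)*(-1 - 20)) - 1*(-2807) = (12 - (-78)*(-21)) + 2807 = (12 - 2*819) + 2807 = (12 - 1638) + 2807 = -1626 + 2807 = 1181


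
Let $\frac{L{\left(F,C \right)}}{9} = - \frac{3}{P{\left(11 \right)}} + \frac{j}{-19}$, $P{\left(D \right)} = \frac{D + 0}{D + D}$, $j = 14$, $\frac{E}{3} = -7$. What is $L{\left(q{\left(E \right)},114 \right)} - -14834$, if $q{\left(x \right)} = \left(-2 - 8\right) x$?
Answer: $\frac{280694}{19} \approx 14773.0$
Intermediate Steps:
$E = -21$ ($E = 3 \left(-7\right) = -21$)
$P{\left(D \right)} = \frac{1}{2}$ ($P{\left(D \right)} = \frac{D}{2 D} = D \frac{1}{2 D} = \frac{1}{2}$)
$q{\left(x \right)} = - 10 x$ ($q{\left(x \right)} = \left(-2 - 8\right) x = - 10 x$)
$L{\left(F,C \right)} = - \frac{1152}{19}$ ($L{\left(F,C \right)} = 9 \left(- 3 \frac{1}{\frac{1}{2}} + \frac{14}{-19}\right) = 9 \left(\left(-3\right) 2 + 14 \left(- \frac{1}{19}\right)\right) = 9 \left(-6 - \frac{14}{19}\right) = 9 \left(- \frac{128}{19}\right) = - \frac{1152}{19}$)
$L{\left(q{\left(E \right)},114 \right)} - -14834 = - \frac{1152}{19} - -14834 = - \frac{1152}{19} + 14834 = \frac{280694}{19}$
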